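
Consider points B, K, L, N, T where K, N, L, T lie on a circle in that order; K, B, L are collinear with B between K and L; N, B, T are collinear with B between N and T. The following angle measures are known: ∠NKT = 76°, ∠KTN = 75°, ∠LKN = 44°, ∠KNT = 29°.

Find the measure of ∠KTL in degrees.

1. ∠KLN = 75°  [same arc KN]
2. ∠KNL = 61°  [△KNL]
3. ∠KTL = 119°  [cyclic KNLT, opposite ∠N+∠T]

∠KTL = 119°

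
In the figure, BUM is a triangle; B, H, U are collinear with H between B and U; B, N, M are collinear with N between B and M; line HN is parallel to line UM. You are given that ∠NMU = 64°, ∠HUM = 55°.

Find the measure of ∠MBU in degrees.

1. ∠BMU = 64°  [N on ray MB]
2. ∠BUM = 55°  [H on ray UB]
3. ∠MBU = 61°  [△BUM]

∠MBU = 61°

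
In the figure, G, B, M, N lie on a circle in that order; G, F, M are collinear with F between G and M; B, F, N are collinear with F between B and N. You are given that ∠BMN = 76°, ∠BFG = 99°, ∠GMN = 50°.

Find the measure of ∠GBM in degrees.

∠GBM = 123°

1. ∠BGN = 104°  [cyclic GBMN, opposite ∠G+∠M]
2. ∠GBN = 50°  [same arc GN]
3. ∠BNG = 26°  [△GBN]
4. ∠BGM = 31°  [△GFB]
5. ∠BMG = 26°  [same arc GB]
6. ∠GBM = 123°  [△GBM]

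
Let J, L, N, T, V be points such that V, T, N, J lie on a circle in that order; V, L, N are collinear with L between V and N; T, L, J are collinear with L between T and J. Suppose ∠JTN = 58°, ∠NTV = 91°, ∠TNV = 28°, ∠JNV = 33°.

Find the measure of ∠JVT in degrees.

∠JVT = 119°

1. ∠TJV = 28°  [same arc VT]
2. ∠JTV = 33°  [same arc VJ]
3. ∠JVT = 119°  [△VTJ]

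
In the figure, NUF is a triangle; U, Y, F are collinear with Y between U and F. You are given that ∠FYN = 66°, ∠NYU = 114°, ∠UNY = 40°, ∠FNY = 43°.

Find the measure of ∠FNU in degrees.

1. ∠NFY = 71°  [△NYF]
2. ∠NUY = 26°  [△NUY]
3. ∠NFU = 71°  [Y on ray FU]
4. ∠FUN = 26°  [Y on ray UF]
5. ∠FNU = 83°  [△NUF]

∠FNU = 83°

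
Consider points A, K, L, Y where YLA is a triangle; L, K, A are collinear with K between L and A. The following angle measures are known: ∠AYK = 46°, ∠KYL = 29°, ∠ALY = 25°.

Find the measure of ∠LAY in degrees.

∠LAY = 80°

1. ∠KLY = 25°  [K on ray LA]
2. ∠LKY = 126°  [△YLK]
3. ∠AKY = 54°  [linear pair at K on LA]
4. ∠KAY = 80°  [△YKA]
5. ∠LAY = 80°  [K on ray AL]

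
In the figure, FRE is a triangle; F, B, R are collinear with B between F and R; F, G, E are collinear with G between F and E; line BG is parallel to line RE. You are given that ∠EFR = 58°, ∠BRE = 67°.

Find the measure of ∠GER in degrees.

∠GER = 55°

1. ∠ERF = 67°  [B on ray RF]
2. ∠FER = 55°  [△FRE]
3. ∠GER = 55°  [G on ray EF]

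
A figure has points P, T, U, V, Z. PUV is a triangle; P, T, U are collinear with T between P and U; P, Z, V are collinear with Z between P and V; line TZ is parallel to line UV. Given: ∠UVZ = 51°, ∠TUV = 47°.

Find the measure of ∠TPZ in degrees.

1. ∠PVU = 51°  [Z on ray VP]
2. ∠PUV = 47°  [T on ray UP]
3. ∠UPV = 82°  [△PUV]
4. ∠TPZ = 82°  [T on PU, Z on PV]

∠TPZ = 82°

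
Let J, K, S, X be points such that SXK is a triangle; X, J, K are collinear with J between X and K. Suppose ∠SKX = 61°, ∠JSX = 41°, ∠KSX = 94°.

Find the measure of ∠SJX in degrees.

∠SJX = 114°

1. ∠KXS = 25°  [△SXK]
2. ∠JXS = 25°  [J on ray XK]
3. ∠SJX = 114°  [△SXJ]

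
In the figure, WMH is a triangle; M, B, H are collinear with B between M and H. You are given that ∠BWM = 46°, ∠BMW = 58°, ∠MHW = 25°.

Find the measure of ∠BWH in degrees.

∠BWH = 51°

1. ∠MBW = 76°  [△WMB]
2. ∠BHW = 25°  [B on ray HM]
3. ∠HBW = 104°  [linear pair at B on MH]
4. ∠BWH = 51°  [△WBH]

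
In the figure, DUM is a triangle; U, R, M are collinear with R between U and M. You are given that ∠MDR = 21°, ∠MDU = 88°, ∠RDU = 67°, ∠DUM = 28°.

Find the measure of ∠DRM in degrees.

∠DRM = 95°

1. ∠DMU = 64°  [△DUM]
2. ∠DMR = 64°  [R on ray MU]
3. ∠DRM = 95°  [△DRM]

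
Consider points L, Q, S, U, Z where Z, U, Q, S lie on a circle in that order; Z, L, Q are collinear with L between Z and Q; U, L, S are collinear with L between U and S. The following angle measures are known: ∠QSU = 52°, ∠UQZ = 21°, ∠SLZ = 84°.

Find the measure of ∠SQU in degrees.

1. ∠QLU = 84°  [vertical angles at L]
2. ∠QUS = 75°  [△ULQ]
3. ∠SQU = 53°  [△UQS]

∠SQU = 53°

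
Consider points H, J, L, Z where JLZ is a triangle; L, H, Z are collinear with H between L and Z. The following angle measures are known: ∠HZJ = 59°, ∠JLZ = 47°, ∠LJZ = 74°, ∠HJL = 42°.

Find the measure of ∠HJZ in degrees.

1. ∠HLJ = 47°  [H on ray LZ]
2. ∠JHL = 91°  [△JLH]
3. ∠JHZ = 89°  [linear pair at H on LZ]
4. ∠HJZ = 32°  [△JHZ]

∠HJZ = 32°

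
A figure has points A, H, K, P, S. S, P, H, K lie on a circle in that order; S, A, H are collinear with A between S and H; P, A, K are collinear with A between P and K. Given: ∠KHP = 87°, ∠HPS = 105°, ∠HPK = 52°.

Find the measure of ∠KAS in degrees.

∠KAS = 94°

1. ∠HKP = 41°  [△PHK]
2. ∠HKS = 75°  [cyclic SPHK, opposite ∠P+∠K]
3. ∠HSK = 52°  [same arc HK]
4. ∠KHS = 53°  [△SHK]
5. ∠HAK = 86°  [△HAK]
6. ∠KAS = 94°  [linear pair at A on SH]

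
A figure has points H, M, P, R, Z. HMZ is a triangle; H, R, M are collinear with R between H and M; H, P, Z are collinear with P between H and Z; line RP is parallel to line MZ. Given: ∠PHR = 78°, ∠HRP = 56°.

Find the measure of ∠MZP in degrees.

1. ∠HPR = 46°  [△HRP]
2. ∠RPZ = 134°  [linear pair at P on HZ]
3. ∠MZP = 46°  [RP∥MZ, co-interior at Z–P]

∠MZP = 46°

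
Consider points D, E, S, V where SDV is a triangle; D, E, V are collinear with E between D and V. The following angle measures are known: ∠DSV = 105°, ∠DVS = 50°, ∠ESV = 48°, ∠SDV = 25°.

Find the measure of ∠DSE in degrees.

1. ∠EVS = 50°  [E on ray VD]
2. ∠SEV = 82°  [△SEV]
3. ∠EDS = 25°  [E on ray DV]
4. ∠DES = 98°  [linear pair at E on DV]
5. ∠DSE = 57°  [△SDE]

∠DSE = 57°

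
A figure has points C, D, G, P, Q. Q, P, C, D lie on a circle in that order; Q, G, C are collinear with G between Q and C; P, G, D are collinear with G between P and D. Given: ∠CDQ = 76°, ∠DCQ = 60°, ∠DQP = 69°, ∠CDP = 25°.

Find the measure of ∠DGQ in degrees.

1. ∠CQD = 44°  [△QCD]
2. ∠DPQ = 60°  [same arc QD]
3. ∠PDQ = 51°  [△QPD]
4. ∠DGQ = 85°  [△QGD]

∠DGQ = 85°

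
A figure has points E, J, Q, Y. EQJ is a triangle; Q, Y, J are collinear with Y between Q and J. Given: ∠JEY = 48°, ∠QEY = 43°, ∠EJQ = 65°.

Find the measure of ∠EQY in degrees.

1. ∠EJY = 65°  [Y on ray JQ]
2. ∠EYJ = 67°  [△EYJ]
3. ∠EYQ = 113°  [linear pair at Y on QJ]
4. ∠EQY = 24°  [△EQY]

∠EQY = 24°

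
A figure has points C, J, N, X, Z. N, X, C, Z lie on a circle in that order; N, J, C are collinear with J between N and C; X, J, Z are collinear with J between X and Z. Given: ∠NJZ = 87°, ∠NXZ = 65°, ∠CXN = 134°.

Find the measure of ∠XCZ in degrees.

∠XCZ = 89°

1. ∠CJZ = 93°  [linear pair at J on NC]
2. ∠NCZ = 65°  [same arc NZ]
3. ∠CZN = 46°  [cyclic NXCZ, opposite ∠X+∠Z]
4. ∠CZX = 22°  [△CJZ]
5. ∠CNZ = 69°  [△NCZ]
6. ∠CXZ = 69°  [same arc CZ]
7. ∠XCZ = 89°  [△XCZ]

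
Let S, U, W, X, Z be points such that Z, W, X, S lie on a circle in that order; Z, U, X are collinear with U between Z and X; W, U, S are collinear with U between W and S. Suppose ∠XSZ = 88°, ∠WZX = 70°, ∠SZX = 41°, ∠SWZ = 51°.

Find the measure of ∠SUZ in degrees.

∠SUZ = 121°

1. ∠SXZ = 51°  [△ZXS]
2. ∠WSX = 70°  [same arc WX]
3. ∠SUX = 59°  [△XUS]
4. ∠SUZ = 121°  [linear pair at U on ZX]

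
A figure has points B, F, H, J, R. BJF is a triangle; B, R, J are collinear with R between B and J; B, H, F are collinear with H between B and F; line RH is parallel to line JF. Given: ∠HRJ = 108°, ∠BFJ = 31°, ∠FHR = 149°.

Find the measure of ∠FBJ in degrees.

∠FBJ = 77°

1. ∠BRH = 72°  [linear pair at R on BJ]
2. ∠BHR = 31°  [RH∥JF, corresponding at H]
3. ∠HBR = 77°  [△BRH]
4. ∠FBJ = 77°  [R on BJ, H on BF]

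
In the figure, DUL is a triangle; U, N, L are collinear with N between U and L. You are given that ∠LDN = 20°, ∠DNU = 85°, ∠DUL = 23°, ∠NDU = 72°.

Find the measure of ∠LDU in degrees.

1. ∠DNL = 95°  [linear pair at N on UL]
2. ∠DLN = 65°  [△DNL]
3. ∠DLU = 65°  [N on ray LU]
4. ∠LDU = 92°  [△DUL]

∠LDU = 92°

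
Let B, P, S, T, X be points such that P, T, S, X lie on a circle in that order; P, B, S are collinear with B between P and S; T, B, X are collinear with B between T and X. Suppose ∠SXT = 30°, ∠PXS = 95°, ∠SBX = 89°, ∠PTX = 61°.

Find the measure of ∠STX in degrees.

1. ∠PSX = 61°  [△SBX]
2. ∠SPX = 24°  [△PSX]
3. ∠STX = 24°  [same arc SX]

∠STX = 24°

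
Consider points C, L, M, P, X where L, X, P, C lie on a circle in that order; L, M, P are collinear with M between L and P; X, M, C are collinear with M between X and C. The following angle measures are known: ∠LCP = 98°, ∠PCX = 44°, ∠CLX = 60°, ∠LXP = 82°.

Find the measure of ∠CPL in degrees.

∠CPL = 66°

1. ∠CPX = 120°  [cyclic LXPC, opposite ∠L+∠P]
2. ∠CXP = 16°  [△XPC]
3. ∠CLP = 16°  [same arc PC]
4. ∠CPL = 66°  [△LPC]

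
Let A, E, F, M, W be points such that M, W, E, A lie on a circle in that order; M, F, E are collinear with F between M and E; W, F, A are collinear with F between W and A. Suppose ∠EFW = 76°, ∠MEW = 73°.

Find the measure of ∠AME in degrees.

1. ∠AFM = 76°  [vertical angles at F]
2. ∠MAW = 73°  [same arc MW]
3. ∠AME = 31°  [△MFA]

∠AME = 31°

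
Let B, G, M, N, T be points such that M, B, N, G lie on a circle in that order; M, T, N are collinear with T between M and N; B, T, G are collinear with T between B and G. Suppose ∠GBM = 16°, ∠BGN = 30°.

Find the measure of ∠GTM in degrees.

∠GTM = 46°

1. ∠GNM = 16°  [same arc MG]
2. ∠GTN = 134°  [△NTG]
3. ∠GTM = 46°  [linear pair at T on MN]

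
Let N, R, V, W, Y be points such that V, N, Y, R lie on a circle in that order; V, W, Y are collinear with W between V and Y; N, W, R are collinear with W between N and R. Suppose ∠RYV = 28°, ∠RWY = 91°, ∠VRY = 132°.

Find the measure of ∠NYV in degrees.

1. ∠RNV = 28°  [same arc VR]
2. ∠NWV = 91°  [vertical angles at W]
3. ∠VNY = 48°  [cyclic VNYR, opposite ∠N+∠R]
4. ∠NVY = 61°  [△VWN]
5. ∠NYV = 71°  [△VNY]

∠NYV = 71°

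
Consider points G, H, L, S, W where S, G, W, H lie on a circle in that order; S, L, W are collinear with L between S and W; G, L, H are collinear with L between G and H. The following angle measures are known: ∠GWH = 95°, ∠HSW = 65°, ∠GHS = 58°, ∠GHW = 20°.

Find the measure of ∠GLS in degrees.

1. ∠GSH = 85°  [cyclic SGWH, opposite ∠S+∠W]
2. ∠HGS = 37°  [△SGH]
3. ∠GSW = 20°  [same arc GW]
4. ∠GLS = 123°  [△SLG]

∠GLS = 123°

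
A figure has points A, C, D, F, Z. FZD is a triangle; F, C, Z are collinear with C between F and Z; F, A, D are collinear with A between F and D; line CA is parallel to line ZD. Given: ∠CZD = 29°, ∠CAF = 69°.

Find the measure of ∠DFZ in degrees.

1. ∠DZF = 29°  [C on ray ZF]
2. ∠FDZ = 69°  [CA∥ZD, corresponding at A]
3. ∠DFZ = 82°  [△FZD]

∠DFZ = 82°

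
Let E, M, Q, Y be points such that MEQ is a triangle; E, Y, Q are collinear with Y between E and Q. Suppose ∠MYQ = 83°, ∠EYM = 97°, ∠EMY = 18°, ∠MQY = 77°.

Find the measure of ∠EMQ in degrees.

∠EMQ = 38°

1. ∠MEY = 65°  [△MEY]
2. ∠EQM = 77°  [Y on ray QE]
3. ∠MEQ = 65°  [Y on ray EQ]
4. ∠EMQ = 38°  [△MEQ]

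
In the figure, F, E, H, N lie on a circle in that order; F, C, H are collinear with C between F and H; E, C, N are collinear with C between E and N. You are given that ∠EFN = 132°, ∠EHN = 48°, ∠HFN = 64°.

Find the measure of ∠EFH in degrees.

1. ∠HEN = 64°  [same arc HN]
2. ∠ENH = 68°  [△EHN]
3. ∠EFH = 68°  [same arc EH]

∠EFH = 68°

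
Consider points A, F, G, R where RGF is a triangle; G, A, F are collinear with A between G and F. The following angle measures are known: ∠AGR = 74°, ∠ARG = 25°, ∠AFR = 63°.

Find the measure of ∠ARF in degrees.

∠ARF = 18°

1. ∠GAR = 81°  [△RGA]
2. ∠FAR = 99°  [linear pair at A on GF]
3. ∠ARF = 18°  [△RAF]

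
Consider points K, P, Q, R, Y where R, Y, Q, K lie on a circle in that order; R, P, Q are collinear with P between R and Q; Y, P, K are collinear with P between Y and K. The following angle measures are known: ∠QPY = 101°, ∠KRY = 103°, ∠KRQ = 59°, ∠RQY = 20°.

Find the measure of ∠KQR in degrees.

1. ∠KPR = 101°  [vertical angles at P]
2. ∠KYQ = 59°  [△YPQ]
3. ∠KQY = 77°  [cyclic RYQK, opposite ∠R+∠Q]
4. ∠KPQ = 79°  [linear pair at P on RQ]
5. ∠QKY = 44°  [△YQK]
6. ∠KQR = 57°  [△QPK]

∠KQR = 57°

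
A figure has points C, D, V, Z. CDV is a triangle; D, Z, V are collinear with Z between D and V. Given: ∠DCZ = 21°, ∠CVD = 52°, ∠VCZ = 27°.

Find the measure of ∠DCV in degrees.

1. ∠CVZ = 52°  [Z on ray VD]
2. ∠CZV = 101°  [△CZV]
3. ∠CZD = 79°  [linear pair at Z on DV]
4. ∠CDZ = 80°  [△CDZ]
5. ∠CDV = 80°  [Z on ray DV]
6. ∠DCV = 48°  [△CDV]

∠DCV = 48°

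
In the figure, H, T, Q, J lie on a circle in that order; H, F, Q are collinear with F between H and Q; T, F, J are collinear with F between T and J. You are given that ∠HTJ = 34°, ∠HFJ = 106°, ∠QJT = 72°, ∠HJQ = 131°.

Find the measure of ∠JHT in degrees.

1. ∠HQJ = 34°  [same arc HJ]
2. ∠JHQ = 15°  [△HQJ]
3. ∠HJT = 59°  [△HFJ]
4. ∠JHT = 87°  [△HTJ]

∠JHT = 87°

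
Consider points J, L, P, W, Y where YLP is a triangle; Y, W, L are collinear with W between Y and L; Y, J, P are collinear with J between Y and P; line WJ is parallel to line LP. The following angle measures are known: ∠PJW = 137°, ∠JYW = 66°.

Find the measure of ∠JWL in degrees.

∠JWL = 109°

1. ∠WJY = 43°  [linear pair at J on YP]
2. ∠JWY = 71°  [△YWJ]
3. ∠JWL = 109°  [linear pair at W on YL]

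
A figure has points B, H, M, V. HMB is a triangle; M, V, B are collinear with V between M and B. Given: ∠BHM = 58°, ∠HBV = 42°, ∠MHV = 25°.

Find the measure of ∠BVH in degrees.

∠BVH = 105°

1. ∠HBM = 42°  [V on ray BM]
2. ∠BMH = 80°  [△HMB]
3. ∠HMV = 80°  [V on ray MB]
4. ∠HVM = 75°  [△HMV]
5. ∠BVH = 105°  [linear pair at V on MB]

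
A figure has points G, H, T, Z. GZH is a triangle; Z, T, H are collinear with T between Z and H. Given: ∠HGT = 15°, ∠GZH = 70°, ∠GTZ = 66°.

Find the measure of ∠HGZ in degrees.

1. ∠GTH = 114°  [linear pair at T on ZH]
2. ∠GHT = 51°  [△GTH]
3. ∠GHZ = 51°  [T on ray HZ]
4. ∠HGZ = 59°  [△GZH]

∠HGZ = 59°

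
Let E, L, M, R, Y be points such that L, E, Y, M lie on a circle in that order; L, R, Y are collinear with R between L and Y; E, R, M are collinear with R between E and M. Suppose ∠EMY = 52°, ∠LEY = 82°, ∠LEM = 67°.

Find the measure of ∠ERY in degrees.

1. ∠ELY = 52°  [same arc EY]
2. ∠ERL = 61°  [△LRE]
3. ∠ERY = 119°  [linear pair at R on LY]

∠ERY = 119°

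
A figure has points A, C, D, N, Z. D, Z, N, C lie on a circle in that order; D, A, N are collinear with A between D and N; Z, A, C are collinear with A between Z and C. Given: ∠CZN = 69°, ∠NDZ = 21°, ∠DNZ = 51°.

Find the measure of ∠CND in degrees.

1. ∠CDN = 69°  [same arc NC]
2. ∠DZN = 108°  [△DZN]
3. ∠DCN = 72°  [cyclic DZNC, opposite ∠Z+∠C]
4. ∠CND = 39°  [△DNC]

∠CND = 39°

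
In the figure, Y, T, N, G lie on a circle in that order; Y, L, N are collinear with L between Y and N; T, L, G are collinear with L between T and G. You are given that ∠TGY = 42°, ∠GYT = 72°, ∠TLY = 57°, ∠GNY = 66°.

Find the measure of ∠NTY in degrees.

∠NTY = 81°

1. ∠TNY = 42°  [same arc YT]
2. ∠GTY = 66°  [△YTG]
3. ∠NYT = 57°  [△YLT]
4. ∠NTY = 81°  [△YTN]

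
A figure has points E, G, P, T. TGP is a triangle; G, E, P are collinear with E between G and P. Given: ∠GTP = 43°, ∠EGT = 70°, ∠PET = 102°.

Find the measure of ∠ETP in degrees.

∠ETP = 11°

1. ∠PGT = 70°  [E on ray GP]
2. ∠GPT = 67°  [△TGP]
3. ∠EPT = 67°  [E on ray PG]
4. ∠ETP = 11°  [△TEP]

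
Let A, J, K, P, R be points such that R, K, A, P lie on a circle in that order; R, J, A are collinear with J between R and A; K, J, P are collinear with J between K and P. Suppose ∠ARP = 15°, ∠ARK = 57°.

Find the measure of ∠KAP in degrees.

1. ∠AKP = 15°  [same arc AP]
2. ∠APK = 57°  [same arc KA]
3. ∠KAP = 108°  [△KAP]

∠KAP = 108°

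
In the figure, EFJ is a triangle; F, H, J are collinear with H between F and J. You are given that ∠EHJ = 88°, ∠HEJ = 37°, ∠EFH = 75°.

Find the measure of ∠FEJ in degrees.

∠FEJ = 50°

1. ∠EJH = 55°  [△EHJ]
2. ∠EFJ = 75°  [H on ray FJ]
3. ∠EJF = 55°  [H on ray JF]
4. ∠FEJ = 50°  [△EFJ]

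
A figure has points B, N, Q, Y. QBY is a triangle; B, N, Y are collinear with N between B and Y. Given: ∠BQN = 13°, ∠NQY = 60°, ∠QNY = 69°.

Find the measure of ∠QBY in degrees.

1. ∠BNQ = 111°  [linear pair at N on BY]
2. ∠NBQ = 56°  [△QBN]
3. ∠QBY = 56°  [N on ray BY]

∠QBY = 56°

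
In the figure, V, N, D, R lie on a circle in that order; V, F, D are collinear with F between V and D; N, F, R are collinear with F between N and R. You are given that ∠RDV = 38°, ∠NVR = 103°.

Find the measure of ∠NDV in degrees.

∠NDV = 39°

1. ∠RNV = 38°  [same arc VR]
2. ∠NRV = 39°  [△VNR]
3. ∠NDV = 39°  [same arc VN]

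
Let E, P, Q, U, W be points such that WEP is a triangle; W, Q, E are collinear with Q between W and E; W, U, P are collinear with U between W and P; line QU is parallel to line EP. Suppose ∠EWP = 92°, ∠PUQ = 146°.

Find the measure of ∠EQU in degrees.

∠EQU = 126°

1. ∠QWU = 92°  [Q on WE, U on WP]
2. ∠QUW = 34°  [linear pair at U on WP]
3. ∠UQW = 54°  [△WQU]
4. ∠EQU = 126°  [linear pair at Q on WE]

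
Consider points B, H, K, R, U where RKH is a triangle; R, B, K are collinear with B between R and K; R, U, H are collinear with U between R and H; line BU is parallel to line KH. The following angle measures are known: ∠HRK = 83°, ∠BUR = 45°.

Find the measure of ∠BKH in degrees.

1. ∠BRU = 83°  [B on RK, U on RH]
2. ∠RBU = 52°  [△RBU]
3. ∠KBU = 128°  [linear pair at B on RK]
4. ∠BKH = 52°  [BU∥KH, co-interior at K–B]

∠BKH = 52°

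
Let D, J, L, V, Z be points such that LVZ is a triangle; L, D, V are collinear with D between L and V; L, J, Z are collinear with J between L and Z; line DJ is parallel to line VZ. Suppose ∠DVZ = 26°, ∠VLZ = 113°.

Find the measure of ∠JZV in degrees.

∠JZV = 41°

1. ∠LVZ = 26°  [D on ray VL]
2. ∠LZV = 41°  [△LVZ]
3. ∠JZV = 41°  [J on ray ZL]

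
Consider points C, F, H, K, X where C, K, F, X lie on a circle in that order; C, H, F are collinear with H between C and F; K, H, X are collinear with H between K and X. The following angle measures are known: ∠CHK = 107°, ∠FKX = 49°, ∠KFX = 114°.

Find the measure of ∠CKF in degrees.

∠CKF = 105°

1. ∠FHK = 73°  [linear pair at H on CF]
2. ∠FXK = 17°  [△KFX]
3. ∠CFK = 58°  [△KHF]
4. ∠FCK = 17°  [same arc KF]
5. ∠CKF = 105°  [△CKF]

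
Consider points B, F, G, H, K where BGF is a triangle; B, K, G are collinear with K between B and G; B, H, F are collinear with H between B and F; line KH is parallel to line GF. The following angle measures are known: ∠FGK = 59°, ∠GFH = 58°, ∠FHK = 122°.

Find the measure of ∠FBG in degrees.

∠FBG = 63°

1. ∠BGF = 59°  [K on ray GB]
2. ∠BFG = 58°  [H on ray FB]
3. ∠FBG = 63°  [△BGF]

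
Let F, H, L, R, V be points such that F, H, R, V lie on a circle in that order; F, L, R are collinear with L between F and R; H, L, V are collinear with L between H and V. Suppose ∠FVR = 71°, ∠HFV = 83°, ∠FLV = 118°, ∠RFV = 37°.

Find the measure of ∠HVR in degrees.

∠HVR = 46°

1. ∠FRV = 72°  [△FRV]
2. ∠RLV = 62°  [linear pair at L on FR]
3. ∠HVR = 46°  [△RLV]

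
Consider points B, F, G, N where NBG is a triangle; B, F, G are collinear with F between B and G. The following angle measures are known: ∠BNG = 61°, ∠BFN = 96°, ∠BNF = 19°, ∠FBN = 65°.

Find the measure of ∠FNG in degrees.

1. ∠GFN = 84°  [linear pair at F on BG]
2. ∠GBN = 65°  [F on ray BG]
3. ∠BGN = 54°  [△NBG]
4. ∠FGN = 54°  [F on ray GB]
5. ∠FNG = 42°  [△NFG]

∠FNG = 42°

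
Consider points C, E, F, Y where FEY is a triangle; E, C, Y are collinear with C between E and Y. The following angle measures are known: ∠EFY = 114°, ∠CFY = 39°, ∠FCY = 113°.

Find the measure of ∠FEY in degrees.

1. ∠CYF = 28°  [△FCY]
2. ∠EYF = 28°  [C on ray YE]
3. ∠FEY = 38°  [△FEY]

∠FEY = 38°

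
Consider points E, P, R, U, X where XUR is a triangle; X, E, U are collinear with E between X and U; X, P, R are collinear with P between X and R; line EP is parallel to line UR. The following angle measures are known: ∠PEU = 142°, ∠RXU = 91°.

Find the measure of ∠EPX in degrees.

∠EPX = 51°

1. ∠PEX = 38°  [linear pair at E on XU]
2. ∠EXP = 91°  [E on XU, P on XR]
3. ∠EPX = 51°  [△XEP]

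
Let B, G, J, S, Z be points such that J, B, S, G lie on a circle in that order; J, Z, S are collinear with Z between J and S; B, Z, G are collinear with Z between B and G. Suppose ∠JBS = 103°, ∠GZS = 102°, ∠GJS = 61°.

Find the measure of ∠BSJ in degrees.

1. ∠BZJ = 102°  [vertical angles at Z]
2. ∠GBS = 61°  [same arc SG]
3. ∠BZS = 78°  [linear pair at Z on JS]
4. ∠BSJ = 41°  [△BZS]

∠BSJ = 41°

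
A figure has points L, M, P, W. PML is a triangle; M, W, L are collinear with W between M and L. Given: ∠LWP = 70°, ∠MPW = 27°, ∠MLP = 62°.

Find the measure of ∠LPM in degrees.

∠LPM = 75°

1. ∠MWP = 110°  [linear pair at W on ML]
2. ∠PMW = 43°  [△PMW]
3. ∠LMP = 43°  [W on ray ML]
4. ∠LPM = 75°  [△PML]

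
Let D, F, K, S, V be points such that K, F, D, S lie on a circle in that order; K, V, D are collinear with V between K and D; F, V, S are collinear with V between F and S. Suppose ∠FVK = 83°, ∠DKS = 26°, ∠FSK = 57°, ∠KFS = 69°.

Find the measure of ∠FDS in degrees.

1. ∠DVS = 83°  [vertical angles at V]
2. ∠DFS = 26°  [same arc DS]
3. ∠KDS = 69°  [same arc KS]
4. ∠DSF = 28°  [△DVS]
5. ∠FDS = 126°  [△FDS]

∠FDS = 126°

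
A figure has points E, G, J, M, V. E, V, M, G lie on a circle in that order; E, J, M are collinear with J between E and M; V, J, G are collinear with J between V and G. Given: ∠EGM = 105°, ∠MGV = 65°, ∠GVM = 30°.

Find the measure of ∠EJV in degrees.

1. ∠EVM = 75°  [cyclic EVMG, opposite ∠V+∠G]
2. ∠MEV = 65°  [same arc VM]
3. ∠EMV = 40°  [△EVM]
4. ∠MJV = 110°  [△VJM]
5. ∠EJV = 70°  [linear pair at J on EM]

∠EJV = 70°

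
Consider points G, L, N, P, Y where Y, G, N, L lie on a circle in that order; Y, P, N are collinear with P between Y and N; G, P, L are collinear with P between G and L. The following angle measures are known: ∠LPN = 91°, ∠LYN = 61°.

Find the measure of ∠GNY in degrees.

1. ∠GPY = 91°  [vertical angles at P]
2. ∠LGN = 61°  [same arc NL]
3. ∠GPN = 89°  [linear pair at P on YN]
4. ∠GNY = 30°  [△GPN]

∠GNY = 30°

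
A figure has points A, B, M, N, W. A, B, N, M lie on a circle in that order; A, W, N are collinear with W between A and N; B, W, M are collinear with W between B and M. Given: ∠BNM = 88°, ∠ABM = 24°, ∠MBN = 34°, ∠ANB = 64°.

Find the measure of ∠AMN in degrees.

1. ∠ANM = 24°  [same arc AM]
2. ∠MAN = 34°  [same arc NM]
3. ∠AMN = 122°  [△ANM]

∠AMN = 122°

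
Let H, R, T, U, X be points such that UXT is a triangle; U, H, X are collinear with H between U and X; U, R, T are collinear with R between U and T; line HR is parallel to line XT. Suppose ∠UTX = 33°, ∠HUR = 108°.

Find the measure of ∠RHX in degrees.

1. ∠HRU = 33°  [HR∥XT, corresponding at R]
2. ∠RHU = 39°  [△UHR]
3. ∠RHX = 141°  [linear pair at H on UX]

∠RHX = 141°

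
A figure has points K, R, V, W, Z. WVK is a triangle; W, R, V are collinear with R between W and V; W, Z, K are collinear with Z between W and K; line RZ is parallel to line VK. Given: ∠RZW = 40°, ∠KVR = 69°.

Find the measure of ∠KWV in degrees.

∠KWV = 71°

1. ∠VKW = 40°  [RZ∥VK, corresponding at Z]
2. ∠KVW = 69°  [R on ray VW]
3. ∠KWV = 71°  [△WVK]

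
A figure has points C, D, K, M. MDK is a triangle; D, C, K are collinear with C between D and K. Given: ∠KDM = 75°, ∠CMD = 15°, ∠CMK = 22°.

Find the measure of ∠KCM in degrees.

∠KCM = 90°

1. ∠CDM = 75°  [C on ray DK]
2. ∠DCM = 90°  [△MDC]
3. ∠KCM = 90°  [linear pair at C on DK]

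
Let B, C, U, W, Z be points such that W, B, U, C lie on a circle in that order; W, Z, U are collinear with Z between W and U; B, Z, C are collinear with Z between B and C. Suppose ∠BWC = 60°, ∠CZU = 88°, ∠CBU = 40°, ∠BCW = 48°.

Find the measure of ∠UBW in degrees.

∠UBW = 112°

1. ∠CBW = 72°  [△WBC]
2. ∠BZW = 88°  [vertical angles at Z]
3. ∠BUW = 48°  [same arc WB]
4. ∠BWU = 20°  [△WZB]
5. ∠UBW = 112°  [△WBU]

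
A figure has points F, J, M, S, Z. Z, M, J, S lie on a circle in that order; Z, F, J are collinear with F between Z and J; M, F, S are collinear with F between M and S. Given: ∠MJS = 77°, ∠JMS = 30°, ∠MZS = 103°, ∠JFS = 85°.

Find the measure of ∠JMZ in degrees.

1. ∠JSM = 73°  [△MJS]
2. ∠JZS = 30°  [same arc JS]
3. ∠SJZ = 22°  [△JFS]
4. ∠JSZ = 128°  [△ZJS]
5. ∠JMZ = 52°  [cyclic ZMJS, opposite ∠M+∠S]

∠JMZ = 52°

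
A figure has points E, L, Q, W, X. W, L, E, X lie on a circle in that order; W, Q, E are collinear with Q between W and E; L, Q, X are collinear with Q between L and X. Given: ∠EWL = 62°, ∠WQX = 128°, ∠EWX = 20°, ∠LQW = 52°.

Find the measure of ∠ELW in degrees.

1. ∠EQL = 128°  [vertical angles at Q]
2. ∠ELX = 20°  [same arc EX]
3. ∠LEW = 32°  [△LQE]
4. ∠ELW = 86°  [△WLE]

∠ELW = 86°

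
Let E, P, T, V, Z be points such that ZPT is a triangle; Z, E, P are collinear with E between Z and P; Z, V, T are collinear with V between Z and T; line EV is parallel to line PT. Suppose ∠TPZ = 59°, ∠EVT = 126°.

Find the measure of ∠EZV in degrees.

1. ∠VEZ = 59°  [EV∥PT, corresponding at E]
2. ∠EVZ = 54°  [linear pair at V on ZT]
3. ∠EZV = 67°  [△ZEV]

∠EZV = 67°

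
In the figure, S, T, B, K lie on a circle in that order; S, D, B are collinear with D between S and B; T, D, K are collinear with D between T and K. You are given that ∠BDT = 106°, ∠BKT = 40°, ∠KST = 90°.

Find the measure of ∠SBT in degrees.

∠SBT = 24°

1. ∠KBT = 90°  [cyclic STBK, opposite ∠S+∠B]
2. ∠BTK = 50°  [△TBK]
3. ∠SBT = 24°  [△TDB]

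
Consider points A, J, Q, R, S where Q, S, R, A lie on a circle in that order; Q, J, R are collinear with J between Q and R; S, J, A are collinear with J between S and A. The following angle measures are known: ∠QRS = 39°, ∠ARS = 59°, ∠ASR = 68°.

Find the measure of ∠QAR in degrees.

1. ∠QAS = 39°  [same arc QS]
2. ∠AQS = 121°  [cyclic QSRA, opposite ∠Q+∠R]
3. ∠AQR = 68°  [same arc RA]
4. ∠ASQ = 20°  [△QSA]
5. ∠ARQ = 20°  [same arc QA]
6. ∠QAR = 92°  [△QRA]

∠QAR = 92°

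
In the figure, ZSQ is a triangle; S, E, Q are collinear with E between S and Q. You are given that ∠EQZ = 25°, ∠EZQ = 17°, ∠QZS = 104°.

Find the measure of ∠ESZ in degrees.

1. ∠SQZ = 25°  [E on ray QS]
2. ∠QSZ = 51°  [△ZSQ]
3. ∠ESZ = 51°  [E on ray SQ]

∠ESZ = 51°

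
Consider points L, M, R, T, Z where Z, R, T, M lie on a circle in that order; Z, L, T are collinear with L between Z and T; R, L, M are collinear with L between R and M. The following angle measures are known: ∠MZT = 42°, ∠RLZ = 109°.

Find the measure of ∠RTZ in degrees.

1. ∠MRT = 42°  [same arc TM]
2. ∠RLT = 71°  [linear pair at L on ZT]
3. ∠RTZ = 67°  [△RLT]

∠RTZ = 67°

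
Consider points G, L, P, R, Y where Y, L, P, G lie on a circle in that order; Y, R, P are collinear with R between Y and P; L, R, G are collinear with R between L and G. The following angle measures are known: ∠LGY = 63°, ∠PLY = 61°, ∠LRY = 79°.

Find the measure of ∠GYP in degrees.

1. ∠LPY = 63°  [same arc YL]
2. ∠LRP = 101°  [linear pair at R on YP]
3. ∠GLP = 16°  [△LRP]
4. ∠GYP = 16°  [same arc PG]

∠GYP = 16°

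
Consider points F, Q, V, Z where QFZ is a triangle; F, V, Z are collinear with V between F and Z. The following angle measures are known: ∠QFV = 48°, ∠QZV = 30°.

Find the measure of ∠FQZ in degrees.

1. ∠QFZ = 48°  [V on ray FZ]
2. ∠FZQ = 30°  [V on ray ZF]
3. ∠FQZ = 102°  [△QFZ]

∠FQZ = 102°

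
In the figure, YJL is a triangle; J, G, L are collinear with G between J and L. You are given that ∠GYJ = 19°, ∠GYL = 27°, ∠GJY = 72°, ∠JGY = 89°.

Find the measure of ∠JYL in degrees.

∠JYL = 46°

1. ∠LJY = 72°  [G on ray JL]
2. ∠LGY = 91°  [linear pair at G on JL]
3. ∠GLY = 62°  [△YGL]
4. ∠JLY = 62°  [G on ray LJ]
5. ∠JYL = 46°  [△YJL]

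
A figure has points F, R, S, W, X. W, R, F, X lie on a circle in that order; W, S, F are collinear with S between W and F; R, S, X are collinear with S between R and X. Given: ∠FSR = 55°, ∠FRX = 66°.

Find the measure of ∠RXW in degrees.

1. ∠WSX = 55°  [vertical angles at S]
2. ∠FWX = 66°  [same arc FX]
3. ∠RXW = 59°  [△WSX]

∠RXW = 59°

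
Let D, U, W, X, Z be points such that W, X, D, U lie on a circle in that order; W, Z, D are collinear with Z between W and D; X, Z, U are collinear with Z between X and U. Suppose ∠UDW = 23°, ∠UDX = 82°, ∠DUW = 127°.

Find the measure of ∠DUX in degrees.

1. ∠DWU = 30°  [△WDU]
2. ∠DXU = 30°  [same arc DU]
3. ∠DUX = 68°  [△XDU]

∠DUX = 68°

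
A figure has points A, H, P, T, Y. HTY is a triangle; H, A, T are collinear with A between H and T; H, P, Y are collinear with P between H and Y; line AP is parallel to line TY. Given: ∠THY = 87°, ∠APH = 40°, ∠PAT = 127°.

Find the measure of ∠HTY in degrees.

∠HTY = 53°

1. ∠AHP = 87°  [A on HT, P on HY]
2. ∠HAP = 53°  [△HAP]
3. ∠HTY = 53°  [AP∥TY, corresponding at A]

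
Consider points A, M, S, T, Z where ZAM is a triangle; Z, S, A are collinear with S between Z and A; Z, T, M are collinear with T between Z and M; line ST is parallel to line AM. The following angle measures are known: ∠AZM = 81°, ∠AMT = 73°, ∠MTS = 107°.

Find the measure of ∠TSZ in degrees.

1. ∠SZT = 81°  [S on ZA, T on ZM]
2. ∠STZ = 73°  [linear pair at T on ZM]
3. ∠TSZ = 26°  [△ZST]

∠TSZ = 26°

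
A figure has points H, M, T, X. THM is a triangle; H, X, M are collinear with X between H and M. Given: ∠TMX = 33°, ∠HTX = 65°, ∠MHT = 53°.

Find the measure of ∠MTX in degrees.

∠MTX = 29°

1. ∠THX = 53°  [X on ray HM]
2. ∠HXT = 62°  [△THX]
3. ∠MXT = 118°  [linear pair at X on HM]
4. ∠MTX = 29°  [△TXM]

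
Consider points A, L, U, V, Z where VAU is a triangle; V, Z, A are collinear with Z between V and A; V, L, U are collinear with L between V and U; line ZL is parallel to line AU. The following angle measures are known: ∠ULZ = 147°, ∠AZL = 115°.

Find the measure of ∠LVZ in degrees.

∠LVZ = 82°

1. ∠VLZ = 33°  [linear pair at L on VU]
2. ∠LZV = 65°  [linear pair at Z on VA]
3. ∠LVZ = 82°  [△VZL]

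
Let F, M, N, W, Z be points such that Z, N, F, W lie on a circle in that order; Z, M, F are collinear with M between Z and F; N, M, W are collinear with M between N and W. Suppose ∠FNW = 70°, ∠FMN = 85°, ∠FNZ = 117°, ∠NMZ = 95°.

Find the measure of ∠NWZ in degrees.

1. ∠FZW = 70°  [same arc FW]
2. ∠WMZ = 85°  [vertical angles at M]
3. ∠NWZ = 25°  [△ZMW]

∠NWZ = 25°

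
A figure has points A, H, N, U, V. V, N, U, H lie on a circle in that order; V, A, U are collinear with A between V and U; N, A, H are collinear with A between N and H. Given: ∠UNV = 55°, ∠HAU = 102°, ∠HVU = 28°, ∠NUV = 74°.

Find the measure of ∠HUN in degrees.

1. ∠NVU = 51°  [△VNU]
2. ∠HNU = 28°  [same arc UH]
3. ∠NHU = 51°  [same arc NU]
4. ∠HUN = 101°  [△NUH]

∠HUN = 101°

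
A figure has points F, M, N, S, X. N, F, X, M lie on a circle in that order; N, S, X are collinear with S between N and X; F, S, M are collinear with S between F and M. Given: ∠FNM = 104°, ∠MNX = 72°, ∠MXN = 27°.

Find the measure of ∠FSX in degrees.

∠FSX = 59°

1. ∠FXM = 76°  [cyclic NFXM, opposite ∠N+∠X]
2. ∠MFX = 72°  [same arc XM]
3. ∠NMX = 81°  [△NXM]
4. ∠FMX = 32°  [△FXM]
5. ∠NFX = 99°  [cyclic NFXM, opposite ∠F+∠M]
6. ∠FNX = 32°  [same arc FX]
7. ∠FXN = 49°  [△NFX]
8. ∠FSX = 59°  [△FSX]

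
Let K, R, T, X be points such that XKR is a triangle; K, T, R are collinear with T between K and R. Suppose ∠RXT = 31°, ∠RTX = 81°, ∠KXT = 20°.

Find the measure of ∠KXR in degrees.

1. ∠TRX = 68°  [△XTR]
2. ∠KTX = 99°  [linear pair at T on KR]
3. ∠TKX = 61°  [△XKT]
4. ∠KRX = 68°  [T on ray RK]
5. ∠RKX = 61°  [T on ray KR]
6. ∠KXR = 51°  [△XKR]

∠KXR = 51°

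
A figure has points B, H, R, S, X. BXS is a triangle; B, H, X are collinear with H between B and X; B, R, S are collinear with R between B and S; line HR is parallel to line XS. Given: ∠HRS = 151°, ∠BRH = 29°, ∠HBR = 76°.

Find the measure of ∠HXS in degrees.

∠HXS = 75°

1. ∠BHR = 75°  [△BHR]
2. ∠RHX = 105°  [linear pair at H on BX]
3. ∠HXS = 75°  [HR∥XS, co-interior at X–H]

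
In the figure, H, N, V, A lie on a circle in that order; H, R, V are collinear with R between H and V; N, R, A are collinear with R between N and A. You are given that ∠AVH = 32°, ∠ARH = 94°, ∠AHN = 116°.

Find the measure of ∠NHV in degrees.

∠NHV = 62°

1. ∠ANH = 32°  [same arc HA]
2. ∠NRV = 94°  [vertical angles at R]
3. ∠HRN = 86°  [linear pair at R on HV]
4. ∠NHV = 62°  [△HRN]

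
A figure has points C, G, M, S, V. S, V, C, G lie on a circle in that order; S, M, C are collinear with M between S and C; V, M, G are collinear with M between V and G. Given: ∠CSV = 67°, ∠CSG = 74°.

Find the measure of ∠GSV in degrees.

1. ∠CGV = 67°  [same arc VC]
2. ∠CVG = 74°  [same arc CG]
3. ∠GCV = 39°  [△VCG]
4. ∠GSV = 141°  [cyclic SVCG, opposite ∠S+∠C]

∠GSV = 141°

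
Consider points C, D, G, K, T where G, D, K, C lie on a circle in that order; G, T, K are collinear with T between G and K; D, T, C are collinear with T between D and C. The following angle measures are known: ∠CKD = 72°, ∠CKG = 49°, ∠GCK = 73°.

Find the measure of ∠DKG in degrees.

∠DKG = 23°

1. ∠CGD = 108°  [cyclic GDKC, opposite ∠G+∠K]
2. ∠CDG = 49°  [same arc GC]
3. ∠DCG = 23°  [△GDC]
4. ∠DKG = 23°  [same arc GD]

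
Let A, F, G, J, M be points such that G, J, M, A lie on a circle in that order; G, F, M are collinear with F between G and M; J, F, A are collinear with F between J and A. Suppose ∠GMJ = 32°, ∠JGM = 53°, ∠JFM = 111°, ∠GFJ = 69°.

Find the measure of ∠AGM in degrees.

∠AGM = 37°

1. ∠GAJ = 32°  [same arc GJ]
2. ∠AFG = 111°  [vertical angles at F]
3. ∠AGM = 37°  [△GFA]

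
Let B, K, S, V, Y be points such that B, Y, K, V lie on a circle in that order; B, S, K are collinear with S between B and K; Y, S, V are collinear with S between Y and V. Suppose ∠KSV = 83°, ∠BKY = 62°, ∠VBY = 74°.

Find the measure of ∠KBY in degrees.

∠KBY = 53°

1. ∠BSY = 83°  [vertical angles at S]
2. ∠BVY = 62°  [same arc BY]
3. ∠BYV = 44°  [△BYV]
4. ∠KBY = 53°  [△BSY]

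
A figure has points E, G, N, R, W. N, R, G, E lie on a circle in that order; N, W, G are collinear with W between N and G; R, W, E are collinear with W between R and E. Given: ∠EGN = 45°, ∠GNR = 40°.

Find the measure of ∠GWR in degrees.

∠GWR = 85°

1. ∠ERN = 45°  [same arc NE]
2. ∠NWR = 95°  [△NWR]
3. ∠GWR = 85°  [linear pair at W on NG]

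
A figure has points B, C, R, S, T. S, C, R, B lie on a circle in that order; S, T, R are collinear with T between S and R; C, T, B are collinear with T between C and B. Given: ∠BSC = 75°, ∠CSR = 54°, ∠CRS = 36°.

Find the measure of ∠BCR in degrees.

1. ∠BRC = 105°  [cyclic SCRB, opposite ∠S+∠R]
2. ∠CBR = 54°  [same arc CR]
3. ∠BCR = 21°  [△CRB]

∠BCR = 21°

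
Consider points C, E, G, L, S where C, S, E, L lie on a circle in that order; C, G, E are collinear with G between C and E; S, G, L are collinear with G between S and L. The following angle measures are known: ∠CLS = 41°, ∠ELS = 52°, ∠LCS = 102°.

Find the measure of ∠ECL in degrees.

∠ECL = 50°

1. ∠CES = 41°  [same arc CS]
2. ∠CSL = 37°  [△CSL]
3. ∠ECS = 52°  [same arc SE]
4. ∠CSE = 87°  [△CSE]
5. ∠CEL = 37°  [same arc CL]
6. ∠CLE = 93°  [cyclic CSEL, opposite ∠S+∠L]
7. ∠ECL = 50°  [△CEL]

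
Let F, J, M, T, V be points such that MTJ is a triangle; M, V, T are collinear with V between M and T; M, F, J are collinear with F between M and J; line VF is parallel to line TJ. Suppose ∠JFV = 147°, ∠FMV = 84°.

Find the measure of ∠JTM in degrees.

∠JTM = 63°

1. ∠MFV = 33°  [linear pair at F on MJ]
2. ∠FVM = 63°  [△MVF]
3. ∠JTM = 63°  [VF∥TJ, corresponding at V]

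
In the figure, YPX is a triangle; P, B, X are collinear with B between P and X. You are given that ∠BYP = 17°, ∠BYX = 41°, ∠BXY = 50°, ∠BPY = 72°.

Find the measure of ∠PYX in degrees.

1. ∠PXY = 50°  [B on ray XP]
2. ∠XPY = 72°  [B on ray PX]
3. ∠PYX = 58°  [△YPX]

∠PYX = 58°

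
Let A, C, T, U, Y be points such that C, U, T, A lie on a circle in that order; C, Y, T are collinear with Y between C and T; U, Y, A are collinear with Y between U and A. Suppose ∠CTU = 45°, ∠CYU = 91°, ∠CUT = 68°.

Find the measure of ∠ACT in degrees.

1. ∠TCU = 67°  [△CUT]
2. ∠AYT = 91°  [vertical angles at Y]
3. ∠CAT = 112°  [cyclic CUTA, opposite ∠U+∠A]
4. ∠TAU = 67°  [same arc UT]
5. ∠ATC = 22°  [△TYA]
6. ∠ACT = 46°  [△CTA]

∠ACT = 46°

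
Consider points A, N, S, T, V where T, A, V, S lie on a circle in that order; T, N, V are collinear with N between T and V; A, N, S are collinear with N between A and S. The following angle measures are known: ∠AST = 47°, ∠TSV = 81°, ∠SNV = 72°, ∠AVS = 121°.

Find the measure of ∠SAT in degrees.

1. ∠AVT = 47°  [same arc TA]
2. ∠TAV = 99°  [cyclic TAVS, opposite ∠A+∠S]
3. ∠ANT = 72°  [vertical angles at N]
4. ∠ATV = 34°  [△TAV]
5. ∠SAT = 74°  [△TNA]

∠SAT = 74°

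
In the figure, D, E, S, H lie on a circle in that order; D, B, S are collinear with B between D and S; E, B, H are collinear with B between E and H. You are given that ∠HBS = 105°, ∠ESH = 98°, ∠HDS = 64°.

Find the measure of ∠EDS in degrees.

1. ∠DBE = 105°  [vertical angles at B]
2. ∠DBH = 75°  [linear pair at B on DS]
3. ∠EDH = 82°  [cyclic DESH, opposite ∠D+∠S]
4. ∠DHE = 41°  [△DBH]
5. ∠DEH = 57°  [△DEH]
6. ∠EDS = 18°  [△DBE]

∠EDS = 18°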